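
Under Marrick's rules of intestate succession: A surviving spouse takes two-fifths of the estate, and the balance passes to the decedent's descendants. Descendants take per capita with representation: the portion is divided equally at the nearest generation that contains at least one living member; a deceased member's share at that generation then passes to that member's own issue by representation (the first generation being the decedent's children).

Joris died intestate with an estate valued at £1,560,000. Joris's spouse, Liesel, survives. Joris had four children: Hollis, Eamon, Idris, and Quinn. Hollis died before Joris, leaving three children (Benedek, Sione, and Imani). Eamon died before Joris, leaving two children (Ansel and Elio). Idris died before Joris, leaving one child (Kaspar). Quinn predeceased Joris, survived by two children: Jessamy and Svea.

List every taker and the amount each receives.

Liesel: £624,000; Benedek: £117,000; Sione: £117,000; Imani: £117,000; Ansel: £117,000; Elio: £117,000; Kaspar: £117,000; Jessamy: £117,000; Svea: £117,000

Liesel takes two-fifths of £1,560,000 = £624,000. The remaining £936,000 passes to the descendants.
No child survives, so the initial division is made at the grandchildren's generation.
The descendants' portion (£936,000) is divided into 8 shares of £117,000: Benedek, Sione, Imani, Ansel, Elio, Kaspar, Jessamy, and Svea each take £117,000.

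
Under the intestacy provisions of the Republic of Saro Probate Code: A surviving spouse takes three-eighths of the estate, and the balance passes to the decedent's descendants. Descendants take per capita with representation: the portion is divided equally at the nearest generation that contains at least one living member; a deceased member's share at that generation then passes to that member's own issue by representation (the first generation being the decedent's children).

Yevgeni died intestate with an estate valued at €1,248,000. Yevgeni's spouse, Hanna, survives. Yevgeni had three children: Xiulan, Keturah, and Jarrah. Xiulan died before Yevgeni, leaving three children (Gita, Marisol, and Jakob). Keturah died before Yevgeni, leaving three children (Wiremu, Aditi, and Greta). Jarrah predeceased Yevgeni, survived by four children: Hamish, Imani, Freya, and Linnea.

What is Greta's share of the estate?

Hanna takes three-eighths of €1,248,000 = €468,000. The remaining €780,000 passes to the descendants.
No child survives, so the initial division is made at the grandchildren's generation.
The descendants' portion (€780,000) is divided into 10 shares of €78,000: Gita, Marisol, Jakob, Wiremu, Aditi, Greta, Hamish, Imani, Freya, and Linnea each take €78,000.

Greta receives €78,000.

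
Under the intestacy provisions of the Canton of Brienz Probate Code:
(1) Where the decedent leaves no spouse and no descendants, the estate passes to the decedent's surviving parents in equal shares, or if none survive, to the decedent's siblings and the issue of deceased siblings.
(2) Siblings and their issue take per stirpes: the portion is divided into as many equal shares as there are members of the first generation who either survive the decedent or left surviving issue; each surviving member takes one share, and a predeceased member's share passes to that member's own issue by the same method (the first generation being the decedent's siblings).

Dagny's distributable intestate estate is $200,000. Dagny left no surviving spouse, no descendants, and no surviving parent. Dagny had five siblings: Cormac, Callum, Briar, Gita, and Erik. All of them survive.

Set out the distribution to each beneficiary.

Cormac: $40,000; Callum: $40,000; Briar: $40,000; Gita: $40,000; Erik: $40,000

The entire $200,000 passes to the siblings and their issue.
That amount ($200,000) is divided into 5 shares of $40,000: Cormac, Callum, Briar, Gita, and Erik each take $40,000.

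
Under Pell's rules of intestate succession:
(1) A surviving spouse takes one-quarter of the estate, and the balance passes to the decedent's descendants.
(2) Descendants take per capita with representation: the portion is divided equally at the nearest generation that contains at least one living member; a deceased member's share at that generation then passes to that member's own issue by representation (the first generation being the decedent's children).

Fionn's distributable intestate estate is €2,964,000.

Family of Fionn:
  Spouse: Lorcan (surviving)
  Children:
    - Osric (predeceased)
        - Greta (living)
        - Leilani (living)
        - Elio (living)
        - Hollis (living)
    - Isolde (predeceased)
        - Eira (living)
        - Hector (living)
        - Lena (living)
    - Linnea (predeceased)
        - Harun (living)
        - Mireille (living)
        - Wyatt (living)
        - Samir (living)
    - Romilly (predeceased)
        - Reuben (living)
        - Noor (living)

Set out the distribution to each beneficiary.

Lorcan takes one-quarter of €2,964,000 = €741,000. The remaining €2,223,000 passes to the descendants.
No child survives, so the initial division is made at the grandchildren's generation.
The descendants' portion (€2,223,000) is divided into 13 shares of €171,000: Greta, Leilani, Elio, Hollis, Eira, Hector, Lena, Harun, Mireille, Wyatt, Samir, Reuben, and Noor each take €171,000.

Lorcan: €741,000; Greta: €171,000; Leilani: €171,000; Elio: €171,000; Hollis: €171,000; Eira: €171,000; Hector: €171,000; Lena: €171,000; Harun: €171,000; Mireille: €171,000; Wyatt: €171,000; Samir: €171,000; Reuben: €171,000; Noor: €171,000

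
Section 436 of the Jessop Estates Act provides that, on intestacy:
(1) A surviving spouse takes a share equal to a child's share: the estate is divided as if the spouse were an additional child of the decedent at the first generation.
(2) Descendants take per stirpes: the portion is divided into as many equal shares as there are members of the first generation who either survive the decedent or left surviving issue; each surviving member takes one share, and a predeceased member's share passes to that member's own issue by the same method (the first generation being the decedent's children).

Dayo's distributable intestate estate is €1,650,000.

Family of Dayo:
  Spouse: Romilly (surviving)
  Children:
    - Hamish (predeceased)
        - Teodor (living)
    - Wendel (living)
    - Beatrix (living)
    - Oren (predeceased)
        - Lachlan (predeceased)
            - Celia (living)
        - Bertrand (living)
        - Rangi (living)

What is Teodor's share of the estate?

The spouse counts as an additional share at the children's level, so there are 5 primary shares of €330,000. Romilly takes one such share (€330,000).
The children's combined portion (€1,320,000) is divided into 4 shares of €330,000: Wendel and Beatrix each take €330,000; Hamish's €330,000 share passes to Hamish's issue; Oren's €330,000 share passes to Oren's issue.
Hamish's share (€330,000) passes entirely to Teodor.
Oren's share (€330,000) is divided into 3 shares of €110,000: Bertrand and Rangi each take €110,000; Lachlan's €110,000 share passes to Lachlan's issue.
Lachlan's share (€110,000) passes entirely to Celia.

Teodor receives €330,000.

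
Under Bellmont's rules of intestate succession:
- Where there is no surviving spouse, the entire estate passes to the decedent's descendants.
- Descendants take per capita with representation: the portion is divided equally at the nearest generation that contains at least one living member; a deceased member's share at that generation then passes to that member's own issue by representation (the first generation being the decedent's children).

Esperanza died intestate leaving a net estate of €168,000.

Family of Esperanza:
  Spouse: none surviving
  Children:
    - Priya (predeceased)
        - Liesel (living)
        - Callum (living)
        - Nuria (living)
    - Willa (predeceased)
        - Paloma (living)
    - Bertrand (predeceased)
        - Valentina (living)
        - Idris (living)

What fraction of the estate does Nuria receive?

Nuria receives 1/6 of the estate.

The entire €168,000 passes to the descendants.
No child survives, so the initial division is made at the grandchildren's generation.
That amount (€168,000) is divided into 6 shares of €28,000: Liesel, Callum, Nuria, Paloma, Valentina, and Idris each take €28,000.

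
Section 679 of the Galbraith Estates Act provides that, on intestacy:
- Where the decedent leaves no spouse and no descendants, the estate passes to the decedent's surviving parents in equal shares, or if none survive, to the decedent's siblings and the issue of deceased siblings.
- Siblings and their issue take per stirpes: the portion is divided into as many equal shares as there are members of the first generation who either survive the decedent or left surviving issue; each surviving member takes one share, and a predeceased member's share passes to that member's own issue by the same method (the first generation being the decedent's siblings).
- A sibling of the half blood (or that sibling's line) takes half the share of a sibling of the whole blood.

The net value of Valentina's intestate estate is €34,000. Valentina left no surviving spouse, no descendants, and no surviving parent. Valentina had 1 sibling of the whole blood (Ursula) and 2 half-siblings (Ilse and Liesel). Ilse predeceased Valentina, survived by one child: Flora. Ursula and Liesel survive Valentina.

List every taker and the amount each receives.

The entire €34,000 passes to the siblings and their issue.
Counting each half-blood sibling's line as half a unit, there are 2 units in €34,000, so one unit is €17,000. Whole-blood lines (Ursula) take €17,000 each; half-blood lines (Ilse and Liesel) take €8,500 each.
Ilse's share (€8,500) passes entirely to Flora.

Flora: €8,500; Ursula: €17,000; Liesel: €8,500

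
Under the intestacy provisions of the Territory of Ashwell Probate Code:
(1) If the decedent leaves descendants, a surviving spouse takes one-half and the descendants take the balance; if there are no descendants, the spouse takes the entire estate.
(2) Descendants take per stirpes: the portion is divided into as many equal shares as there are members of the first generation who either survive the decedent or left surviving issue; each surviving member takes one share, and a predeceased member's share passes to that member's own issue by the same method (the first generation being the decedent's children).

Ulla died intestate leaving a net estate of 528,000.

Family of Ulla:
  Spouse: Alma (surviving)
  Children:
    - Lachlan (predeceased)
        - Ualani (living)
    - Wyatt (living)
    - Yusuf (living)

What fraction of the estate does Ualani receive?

Ualani receives 1/6 of the estate.

Alma takes one-half of 528,000 = 264,000. The remaining 264,000 passes to the descendants.
The descendants' portion (264,000) is divided into 3 shares of 88,000: Wyatt and Yusuf each take 88,000; Lachlan's 88,000 share passes to Lachlan's issue.
Lachlan's share (88,000) passes entirely to Ualani.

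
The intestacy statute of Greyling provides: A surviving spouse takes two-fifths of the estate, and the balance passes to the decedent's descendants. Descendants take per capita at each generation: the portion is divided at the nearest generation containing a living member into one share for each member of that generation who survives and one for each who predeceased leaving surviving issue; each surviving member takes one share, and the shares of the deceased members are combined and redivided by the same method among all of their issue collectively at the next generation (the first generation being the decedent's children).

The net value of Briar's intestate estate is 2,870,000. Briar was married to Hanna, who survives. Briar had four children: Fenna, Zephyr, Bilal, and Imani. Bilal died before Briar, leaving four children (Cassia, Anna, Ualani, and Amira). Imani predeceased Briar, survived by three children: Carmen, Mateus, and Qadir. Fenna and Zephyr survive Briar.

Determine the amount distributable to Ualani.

Hanna takes two-fifths of 2,870,000 = 1,148,000. The remaining 1,722,000 passes to the descendants.
The descendants' portion (1,722,000) is divided at the children's generation into 4 shares of 430,500. Fenna and Zephyr each take 430,500. The 2 shares of the deceased (Bilal and Imani) are combined into a pool of 861,000.
That pool (861,000) is divided at the grandchildren's generation equally among Cassia, Anna, Ualani, Amira, Carmen, Mateus, and Qadir: 123,000 each.

Ualani receives 123,000.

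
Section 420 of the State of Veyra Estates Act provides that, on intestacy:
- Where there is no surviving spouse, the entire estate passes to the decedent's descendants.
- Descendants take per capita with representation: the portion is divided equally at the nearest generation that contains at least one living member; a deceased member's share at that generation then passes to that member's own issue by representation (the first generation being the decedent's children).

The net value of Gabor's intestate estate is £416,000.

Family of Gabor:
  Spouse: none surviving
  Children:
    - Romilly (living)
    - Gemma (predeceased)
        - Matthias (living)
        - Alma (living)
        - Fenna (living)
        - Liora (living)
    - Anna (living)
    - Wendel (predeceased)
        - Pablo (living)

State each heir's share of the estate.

The entire £416,000 passes to the descendants.
That amount (£416,000) is divided into 4 shares of £104,000: Romilly and Anna each take £104,000; Gemma's £104,000 share passes to Gemma's issue; Wendel's £104,000 share passes to Wendel's issue.
Gemma's share (£104,000) is divided into 4 shares of £26,000: Matthias, Alma, Fenna, and Liora each take £26,000.
Wendel's share (£104,000) passes entirely to Pablo.

Romilly: £104,000; Matthias: £26,000; Alma: £26,000; Fenna: £26,000; Liora: £26,000; Anna: £104,000; Pablo: £104,000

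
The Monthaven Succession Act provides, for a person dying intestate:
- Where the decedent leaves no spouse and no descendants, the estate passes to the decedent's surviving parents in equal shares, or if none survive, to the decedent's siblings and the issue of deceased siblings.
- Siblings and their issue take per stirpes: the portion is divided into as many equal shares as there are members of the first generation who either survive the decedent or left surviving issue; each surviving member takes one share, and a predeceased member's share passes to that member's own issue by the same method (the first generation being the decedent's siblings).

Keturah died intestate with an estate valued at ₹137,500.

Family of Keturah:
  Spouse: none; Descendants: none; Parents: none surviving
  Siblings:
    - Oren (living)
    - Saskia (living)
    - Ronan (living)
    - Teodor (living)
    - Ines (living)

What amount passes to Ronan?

The entire ₹137,500 passes to the siblings and their issue.
That amount (₹137,500) is divided into 5 shares of ₹27,500: Oren, Saskia, Ronan, Teodor, and Ines each take ₹27,500.

Ronan receives ₹27,500.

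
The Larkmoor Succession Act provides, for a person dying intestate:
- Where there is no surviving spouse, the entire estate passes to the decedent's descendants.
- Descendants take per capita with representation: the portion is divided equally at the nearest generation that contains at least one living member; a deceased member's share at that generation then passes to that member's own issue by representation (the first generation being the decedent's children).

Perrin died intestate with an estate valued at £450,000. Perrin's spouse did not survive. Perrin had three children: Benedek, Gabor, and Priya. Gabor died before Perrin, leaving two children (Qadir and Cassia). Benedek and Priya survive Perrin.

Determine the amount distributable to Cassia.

The entire £450,000 passes to the descendants.
That amount (£450,000) is divided into 3 shares of £150,000: Benedek and Priya each take £150,000; Gabor's £150,000 share passes to Gabor's issue.
Gabor's share (£150,000) is divided into 2 shares of £75,000: Qadir and Cassia each take £75,000.

Cassia receives £75,000.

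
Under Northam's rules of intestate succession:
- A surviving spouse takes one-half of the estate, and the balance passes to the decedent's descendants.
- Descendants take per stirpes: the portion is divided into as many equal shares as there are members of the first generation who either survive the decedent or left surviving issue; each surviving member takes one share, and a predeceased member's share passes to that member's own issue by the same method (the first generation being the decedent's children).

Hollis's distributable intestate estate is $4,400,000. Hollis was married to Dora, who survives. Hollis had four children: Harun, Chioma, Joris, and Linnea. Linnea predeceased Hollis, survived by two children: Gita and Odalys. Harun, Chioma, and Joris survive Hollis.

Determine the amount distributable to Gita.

Gita receives $275,000.

Dora takes one-half of $4,400,000 = $2,200,000. The remaining $2,200,000 passes to the descendants.
The descendants' portion ($2,200,000) is divided into 4 shares of $550,000: Harun, Chioma, and Joris each take $550,000; Linnea's $550,000 share passes to Linnea's issue.
Linnea's share ($550,000) is divided into 2 shares of $275,000: Gita and Odalys each take $275,000.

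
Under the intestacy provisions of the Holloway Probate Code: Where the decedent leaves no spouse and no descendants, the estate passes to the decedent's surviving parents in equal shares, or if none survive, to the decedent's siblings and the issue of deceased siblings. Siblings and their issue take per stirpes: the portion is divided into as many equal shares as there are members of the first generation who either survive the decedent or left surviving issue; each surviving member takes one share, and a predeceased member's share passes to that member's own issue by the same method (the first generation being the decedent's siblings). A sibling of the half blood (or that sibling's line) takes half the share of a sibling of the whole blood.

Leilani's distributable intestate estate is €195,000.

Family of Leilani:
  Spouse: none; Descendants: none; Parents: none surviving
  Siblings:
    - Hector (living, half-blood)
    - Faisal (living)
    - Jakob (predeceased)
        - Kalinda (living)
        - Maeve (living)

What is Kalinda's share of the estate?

Kalinda receives €39,000.

The entire €195,000 passes to the siblings and their issue.
Counting each half-blood sibling's line as half a unit, there are 5/2 units in €195,000, so one unit is €78,000. Whole-blood lines (Faisal and Jakob) take €78,000 each; half-blood lines (Hector) take €39,000 each.
Jakob's share (€78,000) is divided into 2 shares of €39,000: Kalinda and Maeve each take €39,000.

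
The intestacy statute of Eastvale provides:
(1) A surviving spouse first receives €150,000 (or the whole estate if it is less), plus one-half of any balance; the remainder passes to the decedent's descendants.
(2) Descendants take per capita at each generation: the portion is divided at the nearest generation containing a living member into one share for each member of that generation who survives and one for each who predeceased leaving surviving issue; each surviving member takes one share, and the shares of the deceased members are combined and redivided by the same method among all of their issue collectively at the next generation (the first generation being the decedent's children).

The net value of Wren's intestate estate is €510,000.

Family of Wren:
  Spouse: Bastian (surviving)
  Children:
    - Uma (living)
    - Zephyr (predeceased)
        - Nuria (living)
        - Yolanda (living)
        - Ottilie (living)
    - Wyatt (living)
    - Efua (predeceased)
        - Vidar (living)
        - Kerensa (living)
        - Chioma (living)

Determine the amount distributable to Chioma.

Chioma receives €15,000.

Bastian first takes €150,000, leaving a balance of €360,000. Bastian then takes one-half of the balance (€180,000), for a total of €330,000. The remaining €180,000 passes to the descendants.
The descendants' portion (€180,000) is divided at the children's generation into 4 shares of €45,000. Uma and Wyatt each take €45,000. The 2 shares of the deceased (Zephyr and Efua) are combined into a pool of €90,000.
That pool (€90,000) is divided at the grandchildren's generation equally among Nuria, Yolanda, Ottilie, Vidar, Kerensa, and Chioma: €15,000 each.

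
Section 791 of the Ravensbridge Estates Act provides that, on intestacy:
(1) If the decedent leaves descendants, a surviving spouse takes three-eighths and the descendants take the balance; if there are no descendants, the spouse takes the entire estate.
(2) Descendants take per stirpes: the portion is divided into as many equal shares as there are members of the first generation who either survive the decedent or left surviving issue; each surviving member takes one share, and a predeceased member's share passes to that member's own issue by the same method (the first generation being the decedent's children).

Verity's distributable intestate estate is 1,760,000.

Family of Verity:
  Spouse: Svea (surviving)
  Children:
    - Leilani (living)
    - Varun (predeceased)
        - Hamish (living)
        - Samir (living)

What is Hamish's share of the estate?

Hamish receives 275,000.

Svea takes three-eighths of 1,760,000 = 660,000. The remaining 1,100,000 passes to the descendants.
The descendants' portion (1,100,000) is divided into 2 shares of 550,000: Leilani takes 550,000; Varun's 550,000 share passes to Varun's issue.
Varun's share (550,000) is divided into 2 shares of 275,000: Hamish and Samir each take 275,000.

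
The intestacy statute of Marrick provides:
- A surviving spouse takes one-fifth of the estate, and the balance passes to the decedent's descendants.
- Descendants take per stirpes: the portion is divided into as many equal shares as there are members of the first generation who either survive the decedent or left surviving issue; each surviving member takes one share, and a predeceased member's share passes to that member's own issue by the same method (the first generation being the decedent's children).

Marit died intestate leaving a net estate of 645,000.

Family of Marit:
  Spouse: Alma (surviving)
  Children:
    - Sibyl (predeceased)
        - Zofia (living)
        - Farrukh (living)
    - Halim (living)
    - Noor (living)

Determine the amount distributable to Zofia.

Alma takes one-fifth of 645,000 = 129,000. The remaining 516,000 passes to the descendants.
The descendants' portion (516,000) is divided into 3 shares of 172,000: Halim and Noor each take 172,000; Sibyl's 172,000 share passes to Sibyl's issue.
Sibyl's share (172,000) is divided into 2 shares of 86,000: Zofia and Farrukh each take 86,000.

Zofia receives 86,000.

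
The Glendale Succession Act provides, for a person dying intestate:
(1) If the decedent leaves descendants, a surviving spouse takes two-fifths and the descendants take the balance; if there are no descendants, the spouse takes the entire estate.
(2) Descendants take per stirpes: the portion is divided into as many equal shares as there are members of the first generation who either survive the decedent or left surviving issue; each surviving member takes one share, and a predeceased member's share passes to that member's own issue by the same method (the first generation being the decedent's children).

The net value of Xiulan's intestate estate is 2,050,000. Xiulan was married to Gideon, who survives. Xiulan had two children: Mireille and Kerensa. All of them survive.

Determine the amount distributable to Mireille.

Mireille receives 615,000.

Gideon takes two-fifths of 2,050,000 = 820,000. The remaining 1,230,000 passes to the descendants.
The descendants' portion (1,230,000) is divided into 2 shares of 615,000: Mireille and Kerensa each take 615,000.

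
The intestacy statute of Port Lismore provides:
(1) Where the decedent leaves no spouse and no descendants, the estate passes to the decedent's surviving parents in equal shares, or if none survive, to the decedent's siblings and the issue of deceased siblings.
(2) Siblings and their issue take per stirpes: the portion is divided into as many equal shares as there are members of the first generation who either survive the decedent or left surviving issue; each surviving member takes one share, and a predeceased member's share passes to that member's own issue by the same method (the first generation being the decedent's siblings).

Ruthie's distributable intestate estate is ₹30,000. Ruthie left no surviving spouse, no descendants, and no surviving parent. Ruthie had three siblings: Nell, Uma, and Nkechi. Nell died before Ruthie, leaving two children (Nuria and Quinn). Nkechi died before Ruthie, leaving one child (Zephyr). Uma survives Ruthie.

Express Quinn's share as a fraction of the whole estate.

The entire ₹30,000 passes to the siblings and their issue.
That amount (₹30,000) is divided into 3 shares of ₹10,000: Uma takes ₹10,000; Nell's ₹10,000 share passes to Nell's issue; Nkechi's ₹10,000 share passes to Nkechi's issue.
Nell's share (₹10,000) is divided into 2 shares of ₹5,000: Nuria and Quinn each take ₹5,000.
Nkechi's share (₹10,000) passes entirely to Zephyr.

Quinn receives 1/6 of the estate.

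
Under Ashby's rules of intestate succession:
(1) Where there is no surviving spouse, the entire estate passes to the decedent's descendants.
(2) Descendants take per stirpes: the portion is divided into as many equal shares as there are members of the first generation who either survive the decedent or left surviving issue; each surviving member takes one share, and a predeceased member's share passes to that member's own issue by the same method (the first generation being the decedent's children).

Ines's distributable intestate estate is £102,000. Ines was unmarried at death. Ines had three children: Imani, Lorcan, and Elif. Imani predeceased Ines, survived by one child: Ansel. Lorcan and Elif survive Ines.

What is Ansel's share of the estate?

The entire £102,000 passes to the descendants.
That amount (£102,000) is divided into 3 shares of £34,000: Lorcan and Elif each take £34,000; Imani's £34,000 share passes to Imani's issue.
Imani's share (£34,000) passes entirely to Ansel.

Ansel receives £34,000.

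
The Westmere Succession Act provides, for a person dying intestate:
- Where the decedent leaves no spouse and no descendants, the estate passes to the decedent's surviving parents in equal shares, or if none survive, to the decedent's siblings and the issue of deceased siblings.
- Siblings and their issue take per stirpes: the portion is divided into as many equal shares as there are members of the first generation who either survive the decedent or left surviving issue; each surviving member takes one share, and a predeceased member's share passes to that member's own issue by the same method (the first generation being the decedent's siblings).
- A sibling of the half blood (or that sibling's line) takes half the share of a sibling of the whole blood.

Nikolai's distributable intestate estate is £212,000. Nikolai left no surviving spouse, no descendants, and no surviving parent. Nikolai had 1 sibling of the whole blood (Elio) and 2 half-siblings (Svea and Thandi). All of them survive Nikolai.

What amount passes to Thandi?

Thandi receives £53,000.

The entire £212,000 passes to the siblings and their issue.
Counting each half-blood sibling's line as half a unit, there are 2 units in £212,000, so one unit is £106,000. Whole-blood lines (Elio) take £106,000 each; half-blood lines (Svea and Thandi) take £53,000 each.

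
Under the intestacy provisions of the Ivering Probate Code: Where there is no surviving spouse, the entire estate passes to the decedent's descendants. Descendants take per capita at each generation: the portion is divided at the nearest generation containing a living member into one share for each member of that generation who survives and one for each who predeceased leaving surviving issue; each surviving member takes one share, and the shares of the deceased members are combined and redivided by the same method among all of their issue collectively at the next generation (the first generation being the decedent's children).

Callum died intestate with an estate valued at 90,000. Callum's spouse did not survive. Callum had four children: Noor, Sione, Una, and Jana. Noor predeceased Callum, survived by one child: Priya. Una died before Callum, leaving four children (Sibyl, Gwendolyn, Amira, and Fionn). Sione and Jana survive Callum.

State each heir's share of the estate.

Priya: 9,000; Sione: 22,500; Sibyl: 9,000; Gwendolyn: 9,000; Amira: 9,000; Fionn: 9,000; Jana: 22,500

The entire 90,000 passes to the descendants.
That amount (90,000) is divided at the children's generation into 4 shares of 22,500. Sione and Jana each take 22,500. The 2 shares of the deceased (Noor and Una) are combined into a pool of 45,000.
That pool (45,000) is divided at the grandchildren's generation equally among Priya, Sibyl, Gwendolyn, Amira, and Fionn: 9,000 each.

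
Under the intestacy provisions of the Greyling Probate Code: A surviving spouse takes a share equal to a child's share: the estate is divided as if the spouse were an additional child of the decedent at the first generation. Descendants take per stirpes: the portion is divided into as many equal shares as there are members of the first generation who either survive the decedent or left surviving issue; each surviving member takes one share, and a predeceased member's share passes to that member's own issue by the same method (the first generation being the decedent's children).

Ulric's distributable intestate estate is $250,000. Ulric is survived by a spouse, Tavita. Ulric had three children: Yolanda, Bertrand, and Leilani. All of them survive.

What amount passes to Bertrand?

The spouse counts as an additional share at the children's level, so there are 4 primary shares of $62,500. Tavita takes one such share ($62,500).
The children's combined portion ($187,500) is divided into 3 shares of $62,500: Yolanda, Bertrand, and Leilani each take $62,500.

Bertrand receives $62,500.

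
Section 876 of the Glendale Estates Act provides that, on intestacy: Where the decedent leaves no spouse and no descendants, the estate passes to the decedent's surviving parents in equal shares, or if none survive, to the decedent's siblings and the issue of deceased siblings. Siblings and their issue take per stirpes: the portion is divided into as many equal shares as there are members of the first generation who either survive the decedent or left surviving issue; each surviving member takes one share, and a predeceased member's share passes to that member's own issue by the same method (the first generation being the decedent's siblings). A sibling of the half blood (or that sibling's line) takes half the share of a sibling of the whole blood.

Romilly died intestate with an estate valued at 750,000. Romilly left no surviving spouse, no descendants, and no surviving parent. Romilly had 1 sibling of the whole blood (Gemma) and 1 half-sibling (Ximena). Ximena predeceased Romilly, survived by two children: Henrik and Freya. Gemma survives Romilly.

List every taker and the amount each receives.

The entire 750,000 passes to the siblings and their issue.
Counting each half-blood sibling's line as half a unit, there are 3/2 units in 750,000, so one unit is 500,000. Whole-blood lines (Gemma) take 500,000 each; half-blood lines (Ximena) take 250,000 each.
Ximena's share (250,000) is divided into 2 shares of 125,000: Henrik and Freya each take 125,000.

Henrik: 125,000; Freya: 125,000; Gemma: 500,000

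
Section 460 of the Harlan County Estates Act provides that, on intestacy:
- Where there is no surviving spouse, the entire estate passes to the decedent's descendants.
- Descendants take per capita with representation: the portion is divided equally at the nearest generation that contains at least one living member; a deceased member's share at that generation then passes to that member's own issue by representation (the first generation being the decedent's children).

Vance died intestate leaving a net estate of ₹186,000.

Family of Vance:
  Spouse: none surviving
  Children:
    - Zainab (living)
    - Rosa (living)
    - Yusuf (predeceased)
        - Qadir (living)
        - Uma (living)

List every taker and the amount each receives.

The entire ₹186,000 passes to the descendants.
That amount (₹186,000) is divided into 3 shares of ₹62,000: Zainab and Rosa each take ₹62,000; Yusuf's ₹62,000 share passes to Yusuf's issue.
Yusuf's share (₹62,000) is divided into 2 shares of ₹31,000: Qadir and Uma each take ₹31,000.

Zainab: ₹62,000; Rosa: ₹62,000; Qadir: ₹31,000; Uma: ₹31,000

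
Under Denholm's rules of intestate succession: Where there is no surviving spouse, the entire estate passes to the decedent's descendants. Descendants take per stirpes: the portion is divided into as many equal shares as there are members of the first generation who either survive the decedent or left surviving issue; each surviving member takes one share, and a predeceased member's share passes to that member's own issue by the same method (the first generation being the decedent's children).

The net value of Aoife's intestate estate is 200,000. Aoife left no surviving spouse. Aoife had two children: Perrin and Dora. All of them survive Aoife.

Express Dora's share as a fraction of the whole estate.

The entire 200,000 passes to the descendants.
That amount (200,000) is divided into 2 shares of 100,000: Perrin and Dora each take 100,000.

Dora receives 1/2 of the estate.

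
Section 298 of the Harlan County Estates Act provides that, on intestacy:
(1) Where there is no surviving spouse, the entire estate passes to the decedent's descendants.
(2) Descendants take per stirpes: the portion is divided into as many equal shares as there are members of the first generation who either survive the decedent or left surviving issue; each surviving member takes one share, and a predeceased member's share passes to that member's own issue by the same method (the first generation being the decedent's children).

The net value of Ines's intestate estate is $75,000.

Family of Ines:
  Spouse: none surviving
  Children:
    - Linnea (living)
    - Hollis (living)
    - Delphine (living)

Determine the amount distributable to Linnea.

Linnea receives $25,000.

The entire $75,000 passes to the descendants.
That amount ($75,000) is divided into 3 shares of $25,000: Linnea, Hollis, and Delphine each take $25,000.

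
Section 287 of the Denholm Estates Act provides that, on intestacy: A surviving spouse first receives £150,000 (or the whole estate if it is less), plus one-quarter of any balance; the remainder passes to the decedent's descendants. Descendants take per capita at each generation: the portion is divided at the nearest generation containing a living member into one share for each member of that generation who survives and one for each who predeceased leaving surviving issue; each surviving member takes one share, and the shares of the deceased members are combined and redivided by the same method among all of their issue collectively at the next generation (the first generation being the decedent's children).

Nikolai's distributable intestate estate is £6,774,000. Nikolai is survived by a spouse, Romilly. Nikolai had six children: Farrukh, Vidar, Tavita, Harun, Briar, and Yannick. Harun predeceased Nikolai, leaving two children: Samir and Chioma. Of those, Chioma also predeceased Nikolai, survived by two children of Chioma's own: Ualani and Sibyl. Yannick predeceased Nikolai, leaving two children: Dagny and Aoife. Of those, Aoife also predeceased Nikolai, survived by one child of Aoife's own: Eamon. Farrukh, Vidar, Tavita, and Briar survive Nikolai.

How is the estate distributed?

Romilly: £1,806,000; Farrukh: £828,000; Vidar: £828,000; Tavita: £828,000; Samir: £414,000; Ualani: £276,000; Sibyl: £276,000; Briar: £828,000; Dagny: £414,000; Eamon: £276,000

Romilly first takes £150,000, leaving a balance of £6,624,000. Romilly then takes one-quarter of the balance (£1,656,000), for a total of £1,806,000. The remaining £4,968,000 passes to the descendants.
The descendants' portion (£4,968,000) is divided at the children's generation into 6 shares of £828,000. Farrukh, Vidar, Tavita, and Briar each take £828,000. The 2 shares of the deceased (Harun and Yannick) are combined into a pool of £1,656,000.
That pool (£1,656,000) is divided at the grandchildren's generation into 4 shares of £414,000. Samir and Dagny each take £414,000. The 2 shares of the deceased (Chioma and Aoife) are combined into a pool of £828,000.
That pool (£828,000) is divided at the great-grandchildren's generation equally among Ualani, Sibyl, and Eamon: £276,000 each.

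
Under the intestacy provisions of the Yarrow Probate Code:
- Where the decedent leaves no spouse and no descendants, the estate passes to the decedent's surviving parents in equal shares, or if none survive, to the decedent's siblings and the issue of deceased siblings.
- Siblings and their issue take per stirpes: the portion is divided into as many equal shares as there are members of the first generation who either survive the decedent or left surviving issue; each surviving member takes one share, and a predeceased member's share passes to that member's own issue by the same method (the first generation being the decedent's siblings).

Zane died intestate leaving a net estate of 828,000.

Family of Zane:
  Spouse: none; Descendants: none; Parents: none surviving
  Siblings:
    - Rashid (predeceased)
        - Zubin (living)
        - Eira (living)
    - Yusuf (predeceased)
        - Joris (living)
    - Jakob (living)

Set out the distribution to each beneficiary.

Zubin: 138,000; Eira: 138,000; Joris: 276,000; Jakob: 276,000

The entire 828,000 passes to the siblings and their issue.
That amount (828,000) is divided into 3 shares of 276,000: Jakob takes 276,000; Rashid's 276,000 share passes to Rashid's issue; Yusuf's 276,000 share passes to Yusuf's issue.
Rashid's share (276,000) is divided into 2 shares of 138,000: Zubin and Eira each take 138,000.
Yusuf's share (276,000) passes entirely to Joris.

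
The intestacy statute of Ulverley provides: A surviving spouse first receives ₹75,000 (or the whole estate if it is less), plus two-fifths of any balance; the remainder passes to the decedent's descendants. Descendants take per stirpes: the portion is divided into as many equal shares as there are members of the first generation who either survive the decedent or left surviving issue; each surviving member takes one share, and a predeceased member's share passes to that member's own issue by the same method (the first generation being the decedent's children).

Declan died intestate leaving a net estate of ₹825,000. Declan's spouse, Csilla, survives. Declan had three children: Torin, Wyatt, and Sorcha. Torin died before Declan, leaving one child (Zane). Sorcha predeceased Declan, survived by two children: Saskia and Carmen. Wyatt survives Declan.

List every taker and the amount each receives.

Csilla first takes ₹75,000, leaving a balance of ₹750,000. Csilla then takes two-fifths of the balance (₹300,000), for a total of ₹375,000. The remaining ₹450,000 passes to the descendants.
The descendants' portion (₹450,000) is divided into 3 shares of ₹150,000: Wyatt takes ₹150,000; Torin's ₹150,000 share passes to Torin's issue; Sorcha's ₹150,000 share passes to Sorcha's issue.
Torin's share (₹150,000) passes entirely to Zane.
Sorcha's share (₹150,000) is divided into 2 shares of ₹75,000: Saskia and Carmen each take ₹75,000.

Csilla: ₹375,000; Zane: ₹150,000; Wyatt: ₹150,000; Saskia: ₹75,000; Carmen: ₹75,000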